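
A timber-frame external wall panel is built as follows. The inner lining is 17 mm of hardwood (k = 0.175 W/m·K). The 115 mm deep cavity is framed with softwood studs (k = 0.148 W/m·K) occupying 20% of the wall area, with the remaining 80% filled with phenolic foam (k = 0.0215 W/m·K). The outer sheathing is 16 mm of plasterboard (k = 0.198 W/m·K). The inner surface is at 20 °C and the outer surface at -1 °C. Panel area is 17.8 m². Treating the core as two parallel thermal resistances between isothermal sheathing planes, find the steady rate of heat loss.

Q ≈ 142 W

Sheathing layers in series; stud and cavity paths in parallel between them.
R_inner = 0.017/(0.175×17.8) = 0.005457 K/W
R_stud  = 0.115/(0.148×0.2×17.8) = 0.2183 K/W
R_cav   = 0.115/(0.0215×0.8×17.8) = 0.3756 K/W
1/R_core = 1/R_stud + 1/R_cav → R_core = 0.138 K/W
R_outer = 0.016/(0.198×17.8) = 0.00454 K/W
R_total = 0.148 K/W
Q = ΔT/R_total = 21/0.148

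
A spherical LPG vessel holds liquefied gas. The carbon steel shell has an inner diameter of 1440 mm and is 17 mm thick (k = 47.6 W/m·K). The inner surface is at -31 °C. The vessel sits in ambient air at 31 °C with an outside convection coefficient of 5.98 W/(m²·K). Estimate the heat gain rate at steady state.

Spherical conduction: R = (1/r_in − 1/r_out)/(4πk) per layer; series-sum.
R_carbon steel shell = (1/0.72 − 1/0.737)/(4π×47.6) = 5.356×10^-5 K/W
R_outer film = 1/(h·4πr_o²) = 1/(5.98×4π×0.737²) = 0.0245 K/W
R_total = 0.02455 K/W
Q = ΔT/R_total = 62/0.02455

Q ≈ 2530 W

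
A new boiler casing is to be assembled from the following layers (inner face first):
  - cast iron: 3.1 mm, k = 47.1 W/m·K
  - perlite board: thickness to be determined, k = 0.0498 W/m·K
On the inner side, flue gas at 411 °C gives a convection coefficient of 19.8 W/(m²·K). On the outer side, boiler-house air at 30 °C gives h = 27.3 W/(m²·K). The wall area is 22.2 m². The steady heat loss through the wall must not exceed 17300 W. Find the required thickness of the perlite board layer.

L ≈ 20 mm

Treating each layer as a thermal resistance in series:
R_inner film = 1/(h_i·A) = 1/(19.8×22.2) = 0.002275 K/W
R_cast iron = L/(kA) = 0.0031/(47.1×22.2) = 2.965×10^-6 K/W
R_outer film = 1/(h_o·A) = 1/(27.3×22.2) = 0.00165 K/W
Sum of the known resistances R_other = 0.003928 K/W
Required total resistance R_tot = ΔT/Q_allow = 381/17300 = 0.02202 K/W
R_perlite board = R_tot − R_other = 0.0181 K/W
L = R·k·A = 0.0181×0.0498×22.2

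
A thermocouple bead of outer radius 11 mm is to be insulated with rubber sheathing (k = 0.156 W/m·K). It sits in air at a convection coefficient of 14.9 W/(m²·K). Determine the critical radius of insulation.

For a sphere r_cr = 2k/h = 2×0.156/14.9
r_cr = 20.9 mm; since the bare radius (11 mm) is below r_cr, adding a thin layer of insulation will *increase* heat loss.

r_cr ≈ 20.9 mm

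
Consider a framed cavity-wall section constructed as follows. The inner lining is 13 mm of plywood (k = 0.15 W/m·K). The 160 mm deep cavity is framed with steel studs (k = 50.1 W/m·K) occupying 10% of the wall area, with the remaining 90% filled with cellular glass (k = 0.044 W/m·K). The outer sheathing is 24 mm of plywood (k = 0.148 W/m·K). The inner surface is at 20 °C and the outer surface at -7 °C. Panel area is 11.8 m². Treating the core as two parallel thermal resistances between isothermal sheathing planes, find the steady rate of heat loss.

Sheathing layers in series; stud and cavity paths in parallel between them.
R_inner = 0.013/(0.15×11.8) = 0.007345 K/W
R_stud  = 0.16/(50.1×0.1×11.8) = 0.002706 K/W
R_cav   = 0.16/(0.044×0.9×11.8) = 0.3424 K/W
1/R_core = 1/R_stud + 1/R_cav → R_core = 0.002685 K/W
R_outer = 0.024/(0.148×11.8) = 0.01374 K/W
R_total = 0.02377 K/W
Q = ΔT/R_total = 27/0.02377

Q ≈ 1140 W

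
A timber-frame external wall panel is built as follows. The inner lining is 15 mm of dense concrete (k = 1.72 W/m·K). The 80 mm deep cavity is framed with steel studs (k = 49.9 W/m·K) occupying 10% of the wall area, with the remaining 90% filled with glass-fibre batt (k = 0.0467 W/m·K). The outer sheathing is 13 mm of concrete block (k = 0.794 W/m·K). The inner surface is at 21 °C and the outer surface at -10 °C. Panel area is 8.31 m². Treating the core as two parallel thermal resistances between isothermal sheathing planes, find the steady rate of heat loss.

Sheathing layers in series; stud and cavity paths in parallel between them.
R_inner = 0.015/(1.72×8.31) = 0.001049 K/W
R_stud  = 0.08/(49.9×0.1×8.31) = 0.001929 K/W
R_cav   = 0.08/(0.0467×0.9×8.31) = 0.229 K/W
1/R_core = 1/R_stud + 1/R_cav → R_core = 0.001913 K/W
R_outer = 0.013/(0.794×8.31) = 0.00197 K/W
R_total = 0.004933 K/W
Q = ΔT/R_total = 31/0.004933

Q ≈ 6280 W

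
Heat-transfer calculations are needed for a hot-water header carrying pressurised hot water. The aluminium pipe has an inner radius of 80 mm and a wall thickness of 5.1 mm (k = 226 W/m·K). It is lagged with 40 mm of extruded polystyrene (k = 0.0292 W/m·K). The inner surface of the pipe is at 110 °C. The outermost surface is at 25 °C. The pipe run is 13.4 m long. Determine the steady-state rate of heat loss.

Per-layer cylindrical resistances, series-summed:
R_aluminium pipe wall = ln(85.1/80)/(2π×226×13.4) = 3.248×10^-6 K/W
R_extruded polystyrene = ln(125.1/85.1)/(2π×0.0292×13.4) = 0.1567 K/W
R_total = 0.1567 K/W
Q = ΔT/R_total = 85/0.1567

Q ≈ 542 W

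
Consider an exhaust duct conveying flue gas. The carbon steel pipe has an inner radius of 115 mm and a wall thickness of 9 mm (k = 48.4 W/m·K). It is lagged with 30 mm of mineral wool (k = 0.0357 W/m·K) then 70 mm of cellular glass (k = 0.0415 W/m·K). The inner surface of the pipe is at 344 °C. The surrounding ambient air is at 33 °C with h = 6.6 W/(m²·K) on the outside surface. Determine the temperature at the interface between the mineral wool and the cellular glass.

T ≈ 224 °C

Cylindrical conduction, so R = ln(r₂/r₁)/(2πkL) per layer, in series:
R_carbon steel pipe wall = ln(124/115)/(2π×48.4×1) = 2.478×10^-4 K/W
R_mineral wool = ln(154/124)/(2π×0.0357×1) = 0.9659 K/W
R_cellular glass = ln(224/154)/(2π×0.0415×1) = 1.437 K/W
R_outer film = 1/(h_o·2πr_oL) = 1/(6.6×2π×0.224×1) = 0.1077 K/W
R_total = 2.511 K/W
Q = ΔT/R_total = 311/2.511
Q = 124 W/m
T_interface = T_inner − Q·ΣR(inner→interface) = 344 − 124×0.9662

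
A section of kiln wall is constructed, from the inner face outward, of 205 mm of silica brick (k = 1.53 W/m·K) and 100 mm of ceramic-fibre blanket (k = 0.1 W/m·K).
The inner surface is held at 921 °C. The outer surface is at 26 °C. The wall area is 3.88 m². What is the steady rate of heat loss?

Q ≈ 3060 W

Using the resistance-network approach (series):
R_silica brick = L/(kA) = 0.205/(1.53×3.88) = 0.03453 K/W
R_ceramic-fibre blanket = L/(kA) = 0.1/(0.1×3.88) = 0.2577 K/W
R_total = 0.2923 K/W
Q = ΔT / R_total = 895 / 0.2923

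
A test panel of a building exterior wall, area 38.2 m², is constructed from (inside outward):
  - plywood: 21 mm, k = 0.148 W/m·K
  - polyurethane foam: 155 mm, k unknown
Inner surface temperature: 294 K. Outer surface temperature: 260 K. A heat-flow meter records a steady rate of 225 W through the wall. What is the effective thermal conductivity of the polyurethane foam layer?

Treating each layer as a thermal resistance in series:
R_plywood = L/(kA) = 0.021/(0.148×38.2) = 0.003714 K/W
Sum of known resistances R_other = 0.003714 K/W
Total R = ΔT/Q = 34/225 = 0.1511 K/W
R_polyurethane foam = R_total − R_other = 0.1474 K/W
k = L/(R·A) = 0.155/(0.1474×38.2)

k ≈ 0.0275 W/(m·K)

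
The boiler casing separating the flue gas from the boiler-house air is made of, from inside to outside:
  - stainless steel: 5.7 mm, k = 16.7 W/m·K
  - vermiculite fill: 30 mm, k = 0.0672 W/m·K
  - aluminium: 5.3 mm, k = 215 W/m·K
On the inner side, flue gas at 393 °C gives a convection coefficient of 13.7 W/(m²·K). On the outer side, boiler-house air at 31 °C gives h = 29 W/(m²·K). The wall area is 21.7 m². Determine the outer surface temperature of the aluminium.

T ≈ 53.5 °C

Thermal resistances in series:
R_inner film = 1/(h_i·A) = 1/(13.7×21.7) = 0.003364 K/W
R_stainless steel = L/(kA) = 0.0057/(16.7×21.7) = 1.573×10^-5 K/W
R_vermiculite fill = L/(kA) = 0.03/(0.0672×21.7) = 0.02057 K/W
R_aluminium = L/(kA) = 0.0053/(215×21.7) = 1.136×10^-6 K/W
R_outer film = 1/(h_o·A) = 1/(29×21.7) = 0.001589 K/W
R_total = 0.02554 K/W;  Q = ΔT/R_total = 362/0.02554 = 14170 W
T_interface = T_inner − Q·ΣR(inner→interface) = 393 − 14200×0.02395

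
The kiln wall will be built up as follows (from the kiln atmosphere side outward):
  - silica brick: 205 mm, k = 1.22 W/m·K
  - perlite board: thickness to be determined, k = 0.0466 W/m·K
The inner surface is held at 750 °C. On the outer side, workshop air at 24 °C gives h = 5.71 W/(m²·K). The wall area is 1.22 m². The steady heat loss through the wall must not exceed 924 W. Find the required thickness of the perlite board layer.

Using the resistance-network approach (series):
R_silica brick = L/(kA) = 0.205/(1.22×1.22) = 0.1377 K/W
R_outer film = 1/(h_o·A) = 1/(5.71×1.22) = 0.1436 K/W
Sum of the known resistances R_other = 0.2813 K/W
Required total resistance R_tot = ΔT/Q_allow = 726/924 = 0.7857 K/W
R_perlite board = R_tot − R_other = 0.5044 K/W
L = R·k·A = 0.5044×0.0466×1.22

L ≈ 28.7 mm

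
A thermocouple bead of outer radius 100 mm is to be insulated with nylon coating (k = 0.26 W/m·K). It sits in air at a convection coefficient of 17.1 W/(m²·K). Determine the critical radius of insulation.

r_cr ≈ 30.4 mm

For a sphere r_cr = 2k/h = 2×0.26/17.1
r_cr = 30.4 mm; since the bare radius (100 mm) is above r_cr, any added insulation will reduce heat loss.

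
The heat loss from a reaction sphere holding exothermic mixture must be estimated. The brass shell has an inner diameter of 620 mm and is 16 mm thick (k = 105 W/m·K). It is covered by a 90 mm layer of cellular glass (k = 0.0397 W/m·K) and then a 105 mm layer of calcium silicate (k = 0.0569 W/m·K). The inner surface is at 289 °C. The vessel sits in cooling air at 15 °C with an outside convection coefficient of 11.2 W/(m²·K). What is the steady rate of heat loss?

Q ≈ 135 W

Radial (spherical) resistances in series:
R_brass shell = (1/0.31 − 1/0.326)/(4π×105) = 1.2×10^-4 K/W
R_cellular glass = (1/0.326 − 1/0.416)/(4π×0.0397) = 1.33 K/W
R_calcium silicate = (1/0.416 − 1/0.521)/(4π×0.0569) = 0.6775 K/W
R_outer film = 1/(h·4πr_o²) = 1/(11.2×4π×0.521²) = 0.02618 K/W
R_total = 2.034 K/W
Q = ΔT/R_total = 274/2.034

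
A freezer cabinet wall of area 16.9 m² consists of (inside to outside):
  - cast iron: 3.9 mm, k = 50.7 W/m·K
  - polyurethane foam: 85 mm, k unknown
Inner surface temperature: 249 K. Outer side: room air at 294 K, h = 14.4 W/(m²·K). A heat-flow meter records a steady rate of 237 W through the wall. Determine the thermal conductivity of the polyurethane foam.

Model the wall as resistances in series:
R_cast iron = L/(kA) = 0.0039/(50.7×16.9) = 4.552×10^-6 K/W
R_outer film = 1/(h_o·A) = 1/(14.4×16.9) = 0.004109 K/W
Sum of known resistances R_other = 0.004114 K/W
Total R = ΔT/Q = 45/237 = 0.1899 K/W
R_polyurethane foam = R_total − R_other = 0.1858 K/W
k = L/(R·A) = 0.085/(0.1858×16.9)

k ≈ 0.0271 W/(m·K)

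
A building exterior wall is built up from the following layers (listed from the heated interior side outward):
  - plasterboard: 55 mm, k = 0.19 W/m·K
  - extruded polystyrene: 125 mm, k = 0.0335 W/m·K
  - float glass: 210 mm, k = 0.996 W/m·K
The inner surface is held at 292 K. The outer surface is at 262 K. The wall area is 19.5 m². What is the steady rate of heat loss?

Thermal resistances in series:
R_plasterboard = L/(kA) = 0.055/(0.19×19.5) = 0.01484 K/W
R_extruded polystyrene = L/(kA) = 0.125/(0.0335×19.5) = 0.1914 K/W
R_float glass = L/(kA) = 0.21/(0.996×19.5) = 0.01081 K/W
R_total = 0.217 K/W
Q = ΔT / R_total = 30 / 0.217

Q ≈ 138 W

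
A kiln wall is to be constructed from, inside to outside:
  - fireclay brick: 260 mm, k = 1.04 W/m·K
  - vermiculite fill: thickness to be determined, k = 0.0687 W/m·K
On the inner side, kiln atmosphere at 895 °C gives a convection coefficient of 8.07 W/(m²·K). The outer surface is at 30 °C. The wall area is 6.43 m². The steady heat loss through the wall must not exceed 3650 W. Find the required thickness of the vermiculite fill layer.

Thermal resistances in series:
R_inner film = 1/(h_i·A) = 1/(8.07×6.43) = 0.01927 K/W
R_fireclay brick = L/(kA) = 0.26/(1.04×6.43) = 0.03888 K/W
Sum of the known resistances R_other = 0.05815 K/W
Required total resistance R_tot = ΔT/Q_allow = 865/3650 = 0.237 K/W
R_vermiculite fill = R_tot − R_other = 0.1788 K/W
L = R·k·A = 0.1788×0.0687×6.43

L ≈ 79 mm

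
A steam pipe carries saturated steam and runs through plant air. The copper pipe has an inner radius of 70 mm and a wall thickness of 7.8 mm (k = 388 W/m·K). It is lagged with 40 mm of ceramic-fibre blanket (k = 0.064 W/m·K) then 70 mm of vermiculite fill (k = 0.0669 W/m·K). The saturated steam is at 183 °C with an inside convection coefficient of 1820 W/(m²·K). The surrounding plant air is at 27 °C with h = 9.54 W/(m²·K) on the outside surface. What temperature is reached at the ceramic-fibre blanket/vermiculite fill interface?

Cylindrical conduction, so R = ln(r₂/r₁)/(2πkL) per layer, in series:
R_inner film = 1/(h_i·2πr₁L) = 1/(1820×2π×0.07×1) = 0.001249 K/W
R_copper pipe wall = ln(77.8/70)/(2π×388×1) = 4.334×10^-5 K/W
R_ceramic-fibre blanket = ln(117.8/77.8)/(2π×0.064×1) = 1.032 K/W
R_vermiculite fill = ln(187.8/117.8)/(2π×0.0669×1) = 1.11 K/W
R_outer film = 1/(h_o·2πr_oL) = 1/(9.54×2π×0.1878×1) = 0.08883 K/W
R_total = 2.231 K/W
Q = ΔT/R_total = 156/2.231
Q = 69.9 W/m
T_interface = T_inner − Q·ΣR(inner→interface) = 183 − 69.9×1.033

T ≈ 111 °C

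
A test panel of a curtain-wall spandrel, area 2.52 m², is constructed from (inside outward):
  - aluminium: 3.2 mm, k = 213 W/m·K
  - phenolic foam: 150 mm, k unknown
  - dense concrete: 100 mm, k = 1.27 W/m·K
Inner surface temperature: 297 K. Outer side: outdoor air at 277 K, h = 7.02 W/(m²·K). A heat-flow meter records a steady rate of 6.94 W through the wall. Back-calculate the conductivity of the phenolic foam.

Treating each layer as a thermal resistance in series:
R_aluminium = L/(kA) = 0.0032/(213×2.52) = 5.962×10^-6 K/W
R_dense concrete = L/(kA) = 0.1/(1.27×2.52) = 0.03125 K/W
R_outer film = 1/(h_o·A) = 1/(7.02×2.52) = 0.05653 K/W
Sum of known resistances R_other = 0.08778 K/W
Total R = ΔT/Q = 20/6.94 = 2.882 K/W
R_phenolic foam = R_total − R_other = 2.794 K/W
k = L/(R·A) = 0.15/(2.794×2.52)

k ≈ 0.0213 W/(m·K)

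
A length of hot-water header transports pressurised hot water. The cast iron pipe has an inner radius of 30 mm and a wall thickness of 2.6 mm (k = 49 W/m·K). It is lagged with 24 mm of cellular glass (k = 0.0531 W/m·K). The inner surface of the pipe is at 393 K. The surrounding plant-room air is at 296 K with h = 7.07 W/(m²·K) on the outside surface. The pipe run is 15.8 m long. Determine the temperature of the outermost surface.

Radial resistances (cylindrical: R_cond = ln(r_o/r_i)/(2πkL), R_conv = 1/(h·2πrL)):
R_cast iron pipe wall = ln(32.6/30)/(2π×49×15.8) = 1.709×10^-5 K/W
R_cellular glass = ln(56.6/32.6)/(2π×0.0531×15.8) = 0.1047 K/W
R_outer film = 1/(h_o·2πr_oL) = 1/(7.07×2π×0.0566×15.8) = 0.02517 K/W
R_total = 0.1298 K/W
Q = ΔT/R_total = 97/0.1298
Q = 747 W
T_interface = T_inner − Q·ΣR(inner→interface) = 393 − 747×0.1047

T ≈ 315 K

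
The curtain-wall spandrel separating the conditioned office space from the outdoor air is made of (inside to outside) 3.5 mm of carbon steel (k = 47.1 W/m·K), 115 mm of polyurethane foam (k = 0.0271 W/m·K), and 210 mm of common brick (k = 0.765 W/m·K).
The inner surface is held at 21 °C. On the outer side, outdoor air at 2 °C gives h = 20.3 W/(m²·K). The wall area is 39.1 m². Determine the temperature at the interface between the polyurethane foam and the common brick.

T ≈ 3.35 °C

Treating each layer as a thermal resistance in series:
R_carbon steel = L/(kA) = 0.0035/(47.1×39.1) = 1.901×10^-6 K/W
R_polyurethane foam = L/(kA) = 0.115/(0.0271×39.1) = 0.1085 K/W
R_common brick = L/(kA) = 0.21/(0.765×39.1) = 0.007021 K/W
R_outer film = 1/(h_o·A) = 1/(20.3×39.1) = 0.00126 K/W
R_total = 0.1168 K/W;  Q = ΔT/R_total = 19/0.1168 = 162.7 W
T_interface = T_inner − Q·ΣR(inner→interface) = 21 − 163×0.1085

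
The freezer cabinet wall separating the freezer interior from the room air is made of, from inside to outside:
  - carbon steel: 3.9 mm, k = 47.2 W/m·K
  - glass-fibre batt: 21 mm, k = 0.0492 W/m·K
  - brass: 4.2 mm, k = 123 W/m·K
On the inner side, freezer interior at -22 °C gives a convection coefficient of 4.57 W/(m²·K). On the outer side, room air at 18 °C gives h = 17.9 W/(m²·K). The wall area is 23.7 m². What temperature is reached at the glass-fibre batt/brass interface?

T ≈ 14.8 °C

Thermal resistances in series:
R_inner film = 1/(h_i·A) = 1/(4.57×23.7) = 0.009233 K/W
R_carbon steel = L/(kA) = 0.0039/(47.2×23.7) = 3.486×10^-6 K/W
R_glass-fibre batt = L/(kA) = 0.021/(0.0492×23.7) = 0.01801 K/W
R_brass = L/(kA) = 0.0042/(123×23.7) = 1.441×10^-6 K/W
R_outer film = 1/(h_o·A) = 1/(17.9×23.7) = 0.002357 K/W
R_total = 0.0296 K/W;  Q = ΔT/R_total = 40/0.0296 = 1351 W
T_interface = T_inner + Q·ΣR(inner→interface) = -22 + 1350×0.02725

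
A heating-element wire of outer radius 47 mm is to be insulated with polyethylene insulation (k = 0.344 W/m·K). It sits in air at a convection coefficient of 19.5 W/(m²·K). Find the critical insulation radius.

For a cylinder r_cr = k/h = 0.344/19.5
r_cr = 17.6 mm; since the bare radius (47 mm) is above r_cr, any added insulation will reduce heat loss.

r_cr ≈ 17.6 mm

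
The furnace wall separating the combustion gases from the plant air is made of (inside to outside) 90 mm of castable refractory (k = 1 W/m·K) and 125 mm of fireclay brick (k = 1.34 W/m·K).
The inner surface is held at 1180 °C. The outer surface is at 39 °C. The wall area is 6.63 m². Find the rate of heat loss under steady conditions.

Q ≈ 41300 W

Thermal resistances in series:
R_castable refractory = L/(kA) = 0.09/(1×6.63) = 0.01357 K/W
R_fireclay brick = L/(kA) = 0.125/(1.34×6.63) = 0.01407 K/W
R_total = 0.02764 K/W
Q = ΔT / R_total = 1141 / 0.02764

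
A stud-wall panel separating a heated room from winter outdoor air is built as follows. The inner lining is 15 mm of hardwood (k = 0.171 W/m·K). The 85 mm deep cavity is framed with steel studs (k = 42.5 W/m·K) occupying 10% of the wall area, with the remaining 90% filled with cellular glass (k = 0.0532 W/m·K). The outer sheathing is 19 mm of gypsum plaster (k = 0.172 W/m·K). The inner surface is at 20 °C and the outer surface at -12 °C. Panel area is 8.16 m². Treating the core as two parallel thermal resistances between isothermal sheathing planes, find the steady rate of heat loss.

Sheathing layers in series; stud and cavity paths in parallel between them.
R_inner = 0.015/(0.171×8.16) = 0.01075 K/W
R_stud  = 0.085/(42.5×0.1×8.16) = 0.002451 K/W
R_cav   = 0.085/(0.0532×0.9×8.16) = 0.2176 K/W
1/R_core = 1/R_stud + 1/R_cav → R_core = 0.002424 K/W
R_outer = 0.019/(0.172×8.16) = 0.01354 K/W
R_total = 0.02671 K/W
Q = ΔT/R_total = 32/0.02671

Q ≈ 1200 W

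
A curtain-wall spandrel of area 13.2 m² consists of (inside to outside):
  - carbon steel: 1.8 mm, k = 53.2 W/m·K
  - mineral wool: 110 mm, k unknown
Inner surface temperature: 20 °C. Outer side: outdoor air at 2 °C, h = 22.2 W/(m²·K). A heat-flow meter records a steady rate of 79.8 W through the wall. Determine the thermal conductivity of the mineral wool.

Thermal resistances in series:
R_carbon steel = L/(kA) = 0.0018/(53.2×13.2) = 2.563×10^-6 K/W
R_outer film = 1/(h_o·A) = 1/(22.2×13.2) = 0.003413 K/W
Sum of known resistances R_other = 0.003415 K/W
Total R = ΔT/Q = 18/79.8 = 0.2256 K/W
R_mineral wool = R_total − R_other = 0.2221 K/W
k = L/(R·A) = 0.11/(0.2221×13.2)

k ≈ 0.0375 W/(m·K)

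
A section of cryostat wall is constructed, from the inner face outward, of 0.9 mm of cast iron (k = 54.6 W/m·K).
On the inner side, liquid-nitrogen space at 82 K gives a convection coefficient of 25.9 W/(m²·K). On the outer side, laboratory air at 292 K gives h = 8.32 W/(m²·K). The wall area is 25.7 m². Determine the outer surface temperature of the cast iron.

T ≈ 133 K

Thermal resistances in series:
R_inner film = 1/(h_i·A) = 1/(25.9×25.7) = 0.001502 K/W
R_cast iron = L/(kA) = 0.0009/(54.6×25.7) = 6.414×10^-7 K/W
R_outer film = 1/(h_o·A) = 1/(8.32×25.7) = 0.004677 K/W
R_total = 0.00618 K/W;  Q = ΔT/R_total = 210/0.00618 = 33980 W
T_interface = T_inner + Q·ΣR(inner→interface) = 82 + 34000×0.001503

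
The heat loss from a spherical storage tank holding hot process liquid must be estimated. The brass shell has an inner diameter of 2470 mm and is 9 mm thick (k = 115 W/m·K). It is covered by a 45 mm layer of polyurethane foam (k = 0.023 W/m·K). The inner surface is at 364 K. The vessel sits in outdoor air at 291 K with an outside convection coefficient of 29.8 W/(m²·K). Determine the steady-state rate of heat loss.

Q ≈ 740 W

For a spherical shell R = (1/r₁ − 1/r₂)/(4πk); film R = 1/(h·4πr²). In series:
R_brass shell = (1/1.235 − 1/1.244)/(4π×115) = 4.054×10^-6 K/W
R_polyurethane foam = (1/1.244 − 1/1.289)/(4π×0.023) = 0.0971 K/W
R_outer film = 1/(h·4πr_o²) = 1/(29.8×4π×1.289²) = 0.001607 K/W
R_total = 0.09871 K/W
Q = ΔT/R_total = 73/0.09871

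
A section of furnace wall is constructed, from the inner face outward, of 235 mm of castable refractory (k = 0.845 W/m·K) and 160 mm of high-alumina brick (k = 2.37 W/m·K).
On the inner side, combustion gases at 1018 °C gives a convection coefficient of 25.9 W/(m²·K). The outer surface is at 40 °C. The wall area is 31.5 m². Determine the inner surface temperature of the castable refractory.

Thermal resistances in series:
R_inner film = 1/(h_i·A) = 1/(25.9×31.5) = 0.001226 K/W
R_castable refractory = L/(kA) = 0.235/(0.845×31.5) = 0.008829 K/W
R_high-alumina brick = L/(kA) = 0.16/(2.37×31.5) = 0.002143 K/W
R_total = 0.0122 K/W;  Q = ΔT/R_total = 978/0.0122 = 80180 W
T_interface = T_inner − Q·ΣR(inner→interface) = 1018 − 80200×0.001226

T ≈ 920 °C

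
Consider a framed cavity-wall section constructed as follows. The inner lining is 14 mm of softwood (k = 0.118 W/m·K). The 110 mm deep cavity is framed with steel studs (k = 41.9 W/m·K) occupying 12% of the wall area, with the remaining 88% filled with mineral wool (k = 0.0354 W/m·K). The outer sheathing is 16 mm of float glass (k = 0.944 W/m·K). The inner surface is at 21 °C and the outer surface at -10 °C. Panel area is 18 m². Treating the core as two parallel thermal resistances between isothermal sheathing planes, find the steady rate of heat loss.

Sheathing layers in series; stud and cavity paths in parallel between them.
R_inner = 0.014/(0.118×18) = 0.006591 K/W
R_stud  = 0.11/(41.9×0.12×18) = 0.001215 K/W
R_cav   = 0.11/(0.0354×0.88×18) = 0.1962 K/W
1/R_core = 1/R_stud + 1/R_cav → R_core = 0.001208 K/W
R_outer = 0.016/(0.944×18) = 9.416×10^-4 K/W
R_total = 0.008741 K/W
Q = ΔT/R_total = 31/0.008741

Q ≈ 3550 W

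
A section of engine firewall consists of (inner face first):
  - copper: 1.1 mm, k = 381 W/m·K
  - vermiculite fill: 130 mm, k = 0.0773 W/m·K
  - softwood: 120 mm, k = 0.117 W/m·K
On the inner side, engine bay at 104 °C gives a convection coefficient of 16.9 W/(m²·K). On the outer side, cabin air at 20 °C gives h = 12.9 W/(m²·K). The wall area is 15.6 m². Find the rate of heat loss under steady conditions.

Q ≈ 461 W

Using the resistance-network approach (series):
R_inner film = 1/(h_i·A) = 1/(16.9×15.6) = 0.003793 K/W
R_copper = L/(kA) = 0.0011/(381×15.6) = 1.851×10^-7 K/W
R_vermiculite fill = L/(kA) = 0.13/(0.0773×15.6) = 0.1078 K/W
R_softwood = L/(kA) = 0.12/(0.117×15.6) = 0.06575 K/W
R_outer film = 1/(h_o·A) = 1/(12.9×15.6) = 0.004969 K/W
R_total = 0.1823 K/W
Q = ΔT / R_total = 84 / 0.1823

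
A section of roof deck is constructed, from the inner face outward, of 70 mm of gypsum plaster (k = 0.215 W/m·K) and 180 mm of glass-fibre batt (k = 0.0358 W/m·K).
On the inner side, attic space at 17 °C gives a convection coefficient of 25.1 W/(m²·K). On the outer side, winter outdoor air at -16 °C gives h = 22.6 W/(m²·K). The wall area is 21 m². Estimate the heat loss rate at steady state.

Using the resistance-network approach (series):
R_inner film = 1/(h_i·A) = 1/(25.1×21) = 0.001897 K/W
R_gypsum plaster = L/(kA) = 0.07/(0.215×21) = 0.0155 K/W
R_glass-fibre batt = L/(kA) = 0.18/(0.0358×21) = 0.2394 K/W
R_outer film = 1/(h_o·A) = 1/(22.6×21) = 0.002107 K/W
R_total = 0.2589 K/W
Q = ΔT / R_total = 33 / 0.2589

Q ≈ 127 W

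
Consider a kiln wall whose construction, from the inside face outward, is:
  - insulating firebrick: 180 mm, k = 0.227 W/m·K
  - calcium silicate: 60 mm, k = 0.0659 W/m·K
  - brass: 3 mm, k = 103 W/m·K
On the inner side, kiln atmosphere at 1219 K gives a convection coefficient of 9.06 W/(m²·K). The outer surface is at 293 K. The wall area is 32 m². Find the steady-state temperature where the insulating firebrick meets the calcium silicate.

Thermal resistances in series:
R_inner film = 1/(h_i·A) = 1/(9.06×32) = 0.003449 K/W
R_insulating firebrick = L/(kA) = 0.18/(0.227×32) = 0.02478 K/W
R_calcium silicate = L/(kA) = 0.06/(0.0659×32) = 0.02845 K/W
R_brass = L/(kA) = 0.003/(103×32) = 9.102×10^-7 K/W
R_total = 0.05668 K/W;  Q = ΔT/R_total = 926/0.05668 = 16340 W
T_interface = T_inner − Q·ΣR(inner→interface) = 1219 − 16300×0.02823

T ≈ 758 K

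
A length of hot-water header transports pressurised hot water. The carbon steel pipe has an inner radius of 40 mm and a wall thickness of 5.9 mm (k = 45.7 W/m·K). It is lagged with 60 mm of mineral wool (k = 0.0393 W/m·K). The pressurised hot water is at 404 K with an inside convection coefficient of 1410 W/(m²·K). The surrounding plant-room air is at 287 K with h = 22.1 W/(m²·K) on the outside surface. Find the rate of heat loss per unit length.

q′ ≈ 33.8 W/m

Radial resistances (cylindrical: R_cond = ln(r_o/r_i)/(2πkL), R_conv = 1/(h·2πrL)):
R_inner film = 1/(h_i·2πr₁L) = 1/(1410×2π×0.04×1) = 0.002822 K/W
R_carbon steel pipe wall = ln(45.9/40)/(2π×45.7×1) = 4.792×10^-4 K/W
R_mineral wool = ln(105.9/45.9)/(2π×0.0393×1) = 3.386 K/W
R_outer film = 1/(h_o·2πr_oL) = 1/(22.1×2π×0.1059×1) = 0.068 K/W
R_total = 3.457 K/W
Q = ΔT/R_total = 117/3.457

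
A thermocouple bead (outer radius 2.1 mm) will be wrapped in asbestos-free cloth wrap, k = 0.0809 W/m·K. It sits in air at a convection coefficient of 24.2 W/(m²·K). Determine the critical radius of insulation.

r_cr ≈ 6.69 mm

For a sphere r_cr = 2k/h = 2×0.0809/24.2
r_cr = 6.69 mm; since the bare radius (2.1 mm) is below r_cr, adding a thin layer of insulation will *increase* heat loss.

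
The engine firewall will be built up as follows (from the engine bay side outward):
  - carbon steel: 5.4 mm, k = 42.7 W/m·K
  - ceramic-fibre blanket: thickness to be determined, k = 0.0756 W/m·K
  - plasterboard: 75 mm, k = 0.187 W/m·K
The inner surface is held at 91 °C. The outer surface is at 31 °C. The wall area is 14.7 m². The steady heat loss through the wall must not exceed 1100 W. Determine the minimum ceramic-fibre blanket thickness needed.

Using the resistance-network approach (series):
R_carbon steel = L/(kA) = 0.0054/(42.7×14.7) = 8.603×10^-6 K/W
R_plasterboard = L/(kA) = 0.075/(0.187×14.7) = 0.02728 K/W
Sum of the known resistances R_other = 0.02729 K/W
Required total resistance R_tot = ΔT/Q_allow = 60/1100 = 0.05455 K/W
R_ceramic-fibre blanket = R_tot − R_other = 0.02725 K/W
L = R·k·A = 0.02725×0.0756×14.7

L ≈ 30.3 mm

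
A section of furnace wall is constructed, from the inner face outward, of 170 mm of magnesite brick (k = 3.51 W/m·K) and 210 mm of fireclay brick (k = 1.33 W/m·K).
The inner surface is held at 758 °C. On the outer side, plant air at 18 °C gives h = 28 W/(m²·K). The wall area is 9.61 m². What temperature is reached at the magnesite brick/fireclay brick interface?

Model the wall as resistances in series:
R_magnesite brick = L/(kA) = 0.17/(3.51×9.61) = 0.00504 K/W
R_fireclay brick = L/(kA) = 0.21/(1.33×9.61) = 0.01643 K/W
R_outer film = 1/(h_o·A) = 1/(28×9.61) = 0.003716 K/W
R_total = 0.02519 K/W;  Q = ΔT/R_total = 740/0.02519 = 29380 W
T_interface = T_inner − Q·ΣR(inner→interface) = 758 − 29400×0.00504

T ≈ 610 °C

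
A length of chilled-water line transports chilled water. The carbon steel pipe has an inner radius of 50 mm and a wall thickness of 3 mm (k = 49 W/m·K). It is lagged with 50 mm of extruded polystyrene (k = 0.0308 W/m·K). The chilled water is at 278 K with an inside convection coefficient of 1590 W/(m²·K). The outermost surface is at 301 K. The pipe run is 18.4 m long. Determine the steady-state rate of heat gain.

Cylindrical conduction, so R = ln(r₂/r₁)/(2πkL) per layer, in series:
R_inner film = 1/(h_i·2πr₁L) = 1/(1590×2π×0.05×18.4) = 1.088×10^-4 K/W
R_carbon steel pipe wall = ln(53/50)/(2π×49×18.4) = 1.029×10^-5 K/W
R_extruded polystyrene = ln(103/53)/(2π×0.0308×18.4) = 0.1866 K/W
R_total = 0.1867 K/W
Q = ΔT/R_total = 23/0.1867

Q ≈ 123 W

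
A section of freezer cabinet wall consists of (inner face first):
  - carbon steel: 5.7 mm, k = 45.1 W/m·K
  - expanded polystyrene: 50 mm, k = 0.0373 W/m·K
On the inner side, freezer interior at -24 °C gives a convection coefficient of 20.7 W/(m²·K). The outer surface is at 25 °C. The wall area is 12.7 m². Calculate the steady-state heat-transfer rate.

Q ≈ 448 W

Thermal resistances in series:
R_inner film = 1/(h_i·A) = 1/(20.7×12.7) = 0.003804 K/W
R_carbon steel = L/(kA) = 0.0057/(45.1×12.7) = 9.952×10^-6 K/W
R_expanded polystyrene = L/(kA) = 0.05/(0.0373×12.7) = 0.1055 K/W
R_total = 0.1094 K/W
Q = ΔT / R_total = 49 / 0.1094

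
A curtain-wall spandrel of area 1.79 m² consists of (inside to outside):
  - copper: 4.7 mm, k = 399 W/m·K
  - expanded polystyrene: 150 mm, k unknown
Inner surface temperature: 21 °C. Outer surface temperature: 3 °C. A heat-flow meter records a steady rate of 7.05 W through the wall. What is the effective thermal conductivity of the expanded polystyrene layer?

k ≈ 0.0328 W/(m·K)

Model the wall as resistances in series:
R_copper = L/(kA) = 0.0047/(399×1.79) = 6.581×10^-6 K/W
Sum of known resistances R_other = 6.581×10^-6 K/W
Total R = ΔT/Q = 18/7.05 = 2.553 K/W
R_expanded polystyrene = R_total − R_other = 2.553 K/W
k = L/(R·A) = 0.15/(2.553×1.79)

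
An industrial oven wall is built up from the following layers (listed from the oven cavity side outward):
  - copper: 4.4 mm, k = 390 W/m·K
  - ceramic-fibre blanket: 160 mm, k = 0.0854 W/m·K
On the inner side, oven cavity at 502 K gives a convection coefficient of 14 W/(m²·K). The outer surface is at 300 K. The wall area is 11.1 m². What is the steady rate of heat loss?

Q ≈ 1150 W

Using the resistance-network approach (series):
R_inner film = 1/(h_i·A) = 1/(14×11.1) = 0.006435 K/W
R_copper = L/(kA) = 0.0044/(390×11.1) = 1.016×10^-6 K/W
R_ceramic-fibre blanket = L/(kA) = 0.16/(0.0854×11.1) = 0.1688 K/W
R_total = 0.1752 K/W
Q = ΔT / R_total = 202 / 0.1752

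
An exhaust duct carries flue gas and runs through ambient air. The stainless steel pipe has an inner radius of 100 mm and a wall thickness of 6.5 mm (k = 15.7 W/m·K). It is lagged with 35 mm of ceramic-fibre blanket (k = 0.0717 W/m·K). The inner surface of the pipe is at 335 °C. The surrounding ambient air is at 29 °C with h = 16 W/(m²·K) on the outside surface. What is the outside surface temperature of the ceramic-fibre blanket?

T ≈ 59.7 °C

Per-layer cylindrical resistances, series-summed:
R_stainless steel pipe wall = ln(106.5/100)/(2π×15.7×1) = 6.384×10^-4 K/W
R_ceramic-fibre blanket = ln(141.5/106.5)/(2π×0.0717×1) = 0.6307 K/W
R_outer film = 1/(h_o·2πr_oL) = 1/(16×2π×0.1415×1) = 0.0703 K/W
R_total = 0.7017 K/W
Q = ΔT/R_total = 306/0.7017
Q = 436 W/m
T_interface = T_inner − Q·ΣR(inner→interface) = 335 − 436×0.6314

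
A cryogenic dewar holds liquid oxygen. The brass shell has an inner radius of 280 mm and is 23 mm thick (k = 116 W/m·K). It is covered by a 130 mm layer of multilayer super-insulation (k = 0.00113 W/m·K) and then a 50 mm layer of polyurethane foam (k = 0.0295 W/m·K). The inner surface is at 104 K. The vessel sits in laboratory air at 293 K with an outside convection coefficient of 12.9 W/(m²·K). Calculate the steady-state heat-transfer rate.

Q ≈ 2.68 W

Each spherical layer contributes R = (1/r_i − 1/r_o)/(4πk):
R_brass shell = (1/0.28 − 1/0.303)/(4π×116) = 1.86×10^-4 K/W
R_multilayer super-insulation = (1/0.303 − 1/0.433)/(4π×0.00113) = 69.78 K/W
R_polyurethane foam = (1/0.433 − 1/0.483)/(4π×0.0295) = 0.6449 K/W
R_outer film = 1/(h·4πr_o²) = 1/(12.9×4π×0.483²) = 0.02644 K/W
R_total = 70.45 K/W
Q = ΔT/R_total = 189/70.45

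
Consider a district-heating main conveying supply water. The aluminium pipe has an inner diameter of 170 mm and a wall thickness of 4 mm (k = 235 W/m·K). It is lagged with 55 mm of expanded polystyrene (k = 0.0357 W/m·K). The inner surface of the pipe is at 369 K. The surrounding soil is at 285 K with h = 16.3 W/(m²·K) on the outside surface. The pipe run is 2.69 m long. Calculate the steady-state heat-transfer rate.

Per-layer cylindrical resistances, series-summed:
R_aluminium pipe wall = ln(89/85)/(2π×235×2.69) = 1.158×10^-5 K/W
R_expanded polystyrene = ln(144/89)/(2π×0.0357×2.69) = 0.7975 K/W
R_outer film = 1/(h_o·2πr_oL) = 1/(16.3×2π×0.144×2.69) = 0.02521 K/W
R_total = 0.8227 K/W
Q = ΔT/R_total = 84/0.8227

Q ≈ 102 W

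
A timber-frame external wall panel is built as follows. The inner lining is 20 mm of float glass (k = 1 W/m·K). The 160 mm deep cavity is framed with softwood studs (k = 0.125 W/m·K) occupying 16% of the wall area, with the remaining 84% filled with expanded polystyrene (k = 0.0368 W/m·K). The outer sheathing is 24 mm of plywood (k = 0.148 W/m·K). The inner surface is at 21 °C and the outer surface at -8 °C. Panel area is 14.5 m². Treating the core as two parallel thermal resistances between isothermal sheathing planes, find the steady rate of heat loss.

Sheathing layers in series; stud and cavity paths in parallel between them.
R_inner = 0.02/(1×14.5) = 0.001379 K/W
R_stud  = 0.16/(0.125×0.16×14.5) = 0.5517 K/W
R_cav   = 0.16/(0.0368×0.84×14.5) = 0.357 K/W
1/R_core = 1/R_stud + 1/R_cav → R_core = 0.2167 K/W
R_outer = 0.024/(0.148×14.5) = 0.01118 K/W
R_total = 0.2293 K/W
Q = ΔT/R_total = 29/0.2293

Q ≈ 126 W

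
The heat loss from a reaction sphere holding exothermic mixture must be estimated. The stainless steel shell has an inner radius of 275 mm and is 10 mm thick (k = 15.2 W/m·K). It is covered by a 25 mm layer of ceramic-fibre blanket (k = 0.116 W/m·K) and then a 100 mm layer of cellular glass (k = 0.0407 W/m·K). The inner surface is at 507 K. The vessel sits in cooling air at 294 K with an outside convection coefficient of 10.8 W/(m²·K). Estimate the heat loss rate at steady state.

Q ≈ 120 W

For a spherical shell R = (1/r₁ − 1/r₂)/(4πk); film R = 1/(h·4πr²). In series:
R_stainless steel shell = (1/0.275 − 1/0.285)/(4π×15.2) = 6.68×10^-4 K/W
R_ceramic-fibre blanket = (1/0.285 − 1/0.31)/(4π×0.116) = 0.1941 K/W
R_cellular glass = (1/0.31 − 1/0.41)/(4π×0.0407) = 1.538 K/W
R_outer film = 1/(h·4πr_o²) = 1/(10.8×4π×0.41²) = 0.04383 K/W
R_total = 1.777 K/W
Q = ΔT/R_total = 213/1.777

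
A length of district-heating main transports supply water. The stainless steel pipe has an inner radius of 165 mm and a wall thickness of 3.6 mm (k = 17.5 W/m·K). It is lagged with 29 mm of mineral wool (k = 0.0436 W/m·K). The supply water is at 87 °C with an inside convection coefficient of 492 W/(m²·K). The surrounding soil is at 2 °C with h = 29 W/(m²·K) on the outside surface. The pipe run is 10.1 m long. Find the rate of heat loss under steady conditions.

Cylindrical conduction, so R = ln(r₂/r₁)/(2πkL) per layer, in series:
R_inner film = 1/(h_i·2πr₁L) = 1/(492×2π×0.165×10.1) = 1.941×10^-4 K/W
R_stainless steel pipe wall = ln(168.6/165)/(2π×17.5×10.1) = 1.943×10^-5 K/W
R_mineral wool = ln(197.6/168.6)/(2π×0.0436×10.1) = 0.05736 K/W
R_outer film = 1/(h_o·2πr_oL) = 1/(29×2π×0.1976×10.1) = 0.00275 K/W
R_total = 0.06033 K/W
Q = ΔT/R_total = 85/0.06033

Q ≈ 1410 W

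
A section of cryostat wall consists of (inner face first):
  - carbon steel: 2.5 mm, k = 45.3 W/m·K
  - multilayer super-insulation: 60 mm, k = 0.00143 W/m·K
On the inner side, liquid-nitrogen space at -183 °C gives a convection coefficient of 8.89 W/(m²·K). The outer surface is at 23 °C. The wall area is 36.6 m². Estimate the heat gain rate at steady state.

Q ≈ 179 W

Thermal resistances in series:
R_inner film = 1/(h_i·A) = 1/(8.89×36.6) = 0.003073 K/W
R_carbon steel = L/(kA) = 0.0025/(45.3×36.6) = 1.508×10^-6 K/W
R_multilayer super-insulation = L/(kA) = 0.06/(0.00143×36.6) = 1.146 K/W
R_total = 1.149 K/W
Q = ΔT / R_total = 206 / 1.149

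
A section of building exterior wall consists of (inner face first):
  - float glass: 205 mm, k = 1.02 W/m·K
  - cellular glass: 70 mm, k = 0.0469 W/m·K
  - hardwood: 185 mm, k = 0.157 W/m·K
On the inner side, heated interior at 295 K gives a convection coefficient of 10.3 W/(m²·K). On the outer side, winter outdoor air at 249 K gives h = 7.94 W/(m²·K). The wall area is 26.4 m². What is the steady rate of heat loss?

Q ≈ 392 W

Thermal resistances in series:
R_inner film = 1/(h_i·A) = 1/(10.3×26.4) = 0.003678 K/W
R_float glass = L/(kA) = 0.205/(1.02×26.4) = 0.007613 K/W
R_cellular glass = L/(kA) = 0.07/(0.0469×26.4) = 0.05654 K/W
R_hardwood = L/(kA) = 0.185/(0.157×26.4) = 0.04463 K/W
R_outer film = 1/(h_o·A) = 1/(7.94×26.4) = 0.004771 K/W
R_total = 0.1172 K/W
Q = ΔT / R_total = 46 / 0.1172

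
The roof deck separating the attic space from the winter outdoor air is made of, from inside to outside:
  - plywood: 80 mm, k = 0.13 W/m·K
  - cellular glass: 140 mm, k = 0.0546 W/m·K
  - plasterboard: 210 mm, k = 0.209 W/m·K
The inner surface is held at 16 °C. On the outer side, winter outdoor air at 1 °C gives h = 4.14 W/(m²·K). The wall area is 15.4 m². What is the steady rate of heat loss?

Q ≈ 52.2 W

Thermal resistances in series:
R_plywood = L/(kA) = 0.08/(0.13×15.4) = 0.03996 K/W
R_cellular glass = L/(kA) = 0.14/(0.0546×15.4) = 0.1665 K/W
R_plasterboard = L/(kA) = 0.21/(0.209×15.4) = 0.06525 K/W
R_outer film = 1/(h_o·A) = 1/(4.14×15.4) = 0.01568 K/W
R_total = 0.2874 K/W
Q = ΔT / R_total = 15 / 0.2874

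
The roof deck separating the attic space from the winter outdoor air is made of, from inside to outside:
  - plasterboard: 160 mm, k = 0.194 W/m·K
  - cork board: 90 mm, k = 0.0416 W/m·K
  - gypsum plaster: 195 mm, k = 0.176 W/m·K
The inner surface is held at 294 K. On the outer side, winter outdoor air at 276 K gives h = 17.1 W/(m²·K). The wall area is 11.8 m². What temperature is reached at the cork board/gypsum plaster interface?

T ≈ 281 K

Series thermal resistances:
R_plasterboard = L/(kA) = 0.16/(0.194×11.8) = 0.06989 K/W
R_cork board = L/(kA) = 0.09/(0.0416×11.8) = 0.1833 K/W
R_gypsum plaster = L/(kA) = 0.195/(0.176×11.8) = 0.09389 K/W
R_outer film = 1/(h_o·A) = 1/(17.1×11.8) = 0.004956 K/W
R_total = 0.3521 K/W;  Q = ΔT/R_total = 18/0.3521 = 51.12 W
T_interface = T_inner − Q·ΣR(inner→interface) = 294 − 51.1×0.2532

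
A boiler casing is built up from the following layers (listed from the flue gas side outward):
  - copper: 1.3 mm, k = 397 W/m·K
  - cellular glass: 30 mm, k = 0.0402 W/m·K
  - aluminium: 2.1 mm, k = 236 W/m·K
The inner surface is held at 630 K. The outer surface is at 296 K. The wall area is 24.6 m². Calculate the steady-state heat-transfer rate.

Q ≈ 11000 W

Treating each layer as a thermal resistance in series:
R_copper = L/(kA) = 0.0013/(397×24.6) = 1.331×10^-7 K/W
R_cellular glass = L/(kA) = 0.03/(0.0402×24.6) = 0.03034 K/W
R_aluminium = L/(kA) = 0.0021/(236×24.6) = 3.617×10^-7 K/W
R_total = 0.03034 K/W
Q = ΔT / R_total = 334 / 0.03034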